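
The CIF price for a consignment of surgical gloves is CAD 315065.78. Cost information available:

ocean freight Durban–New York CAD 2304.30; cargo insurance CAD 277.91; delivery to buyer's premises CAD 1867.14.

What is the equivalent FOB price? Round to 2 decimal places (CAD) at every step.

Not relevant to the conversion: delivery — on the buyer under both terms; not part of either seller's price.
From CIF to FOB, the seller no longer bears: freight, insurance.
FOB price = 315065.78 − 2304.30 − 277.91 = 312483.57

FOB price: CAD 312483.57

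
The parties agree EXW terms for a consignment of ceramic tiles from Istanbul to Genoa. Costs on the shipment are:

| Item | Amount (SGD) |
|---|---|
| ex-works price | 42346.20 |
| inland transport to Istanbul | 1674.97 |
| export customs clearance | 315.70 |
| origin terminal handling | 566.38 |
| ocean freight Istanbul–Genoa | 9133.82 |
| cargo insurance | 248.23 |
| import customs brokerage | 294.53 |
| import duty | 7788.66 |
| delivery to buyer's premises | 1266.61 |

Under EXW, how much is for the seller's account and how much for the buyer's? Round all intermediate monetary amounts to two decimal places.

Seller: SGD 42346.20; buyer: SGD 21288.90

EXW: the seller makes goods available at their premises; the buyer bears all onward costs.
Seller's account: goods 42346.20 = 42346.20
Buyer's account: inland to port 1674.97 + export clearance 315.70 + origin terminal 566.38 + freight 9133.82 + insurance 248.23 + brokerage 294.53 + duty 7788.66 + delivery 1266.61 = 21288.90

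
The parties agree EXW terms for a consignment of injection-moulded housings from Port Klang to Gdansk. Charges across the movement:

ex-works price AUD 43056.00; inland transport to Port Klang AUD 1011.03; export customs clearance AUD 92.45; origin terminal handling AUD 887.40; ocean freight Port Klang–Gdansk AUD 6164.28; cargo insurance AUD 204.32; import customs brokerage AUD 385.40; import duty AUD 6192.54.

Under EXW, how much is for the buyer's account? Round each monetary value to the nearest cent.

EXW: the seller makes goods available at their premises; the buyer bears all onward costs.
Seller's account: goods 43056.00 = 43056.00
Buyer's account: inland to port 1011.03 + export clearance 92.45 + origin terminal 887.40 + freight 6164.28 + insurance 204.32 + brokerage 385.40 + duty 6192.54 = 14937.42

Buyer's account: AUD 14937.42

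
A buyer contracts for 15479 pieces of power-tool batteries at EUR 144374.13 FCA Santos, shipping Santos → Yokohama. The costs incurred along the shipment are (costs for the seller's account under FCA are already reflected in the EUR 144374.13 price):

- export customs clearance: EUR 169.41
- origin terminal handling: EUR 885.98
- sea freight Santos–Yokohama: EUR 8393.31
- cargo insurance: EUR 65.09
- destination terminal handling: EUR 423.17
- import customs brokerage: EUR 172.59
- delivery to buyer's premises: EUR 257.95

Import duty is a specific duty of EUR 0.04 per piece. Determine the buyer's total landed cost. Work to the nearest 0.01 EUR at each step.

Total landed cost: EUR 155191.38

FCA: the seller delivers export-cleared goods to the carrier; the buyer bears costs from that point.
Already in the invoice (seller's account under FCA): export clearance — exclude.
CIF value = FCA price + origin terminal + freight + insurance = 144374.13 + 885.98 + 8393.31 + 65.09 = 153718.51
Import duty = 15479 × 0.04 = 619.16
Buyer bears: origin terminal 885.98 + freight 8393.31 + insurance 65.09 + destination terminal 423.17 + brokerage 172.59 + delivery 257.95 + duty 619.16 = 10817.25
Landed cost = invoice 144374.13 + 10817.25 = 155191.38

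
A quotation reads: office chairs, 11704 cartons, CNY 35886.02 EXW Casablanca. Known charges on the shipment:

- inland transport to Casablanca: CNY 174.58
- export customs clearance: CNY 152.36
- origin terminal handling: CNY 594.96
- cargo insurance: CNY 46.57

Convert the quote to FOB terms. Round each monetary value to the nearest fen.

Not relevant to the conversion: insurance — on the buyer under both terms; not part of either seller's price.
From EXW to FOB, the seller additionally bears: inland to port, export clearance, origin terminal.
FOB price = 35886.02 + 174.58 + 152.36 + 594.96 = 36807.92

FOB price: CNY 36807.92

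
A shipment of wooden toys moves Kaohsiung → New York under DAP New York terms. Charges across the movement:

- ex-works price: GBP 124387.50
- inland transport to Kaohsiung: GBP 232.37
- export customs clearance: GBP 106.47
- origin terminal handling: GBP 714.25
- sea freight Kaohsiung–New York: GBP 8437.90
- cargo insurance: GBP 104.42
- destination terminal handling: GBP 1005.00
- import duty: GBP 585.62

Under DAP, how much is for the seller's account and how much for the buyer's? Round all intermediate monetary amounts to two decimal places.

DAP: the seller bears all costs to the named destination except import duty and clearance.
Seller's account: goods 124387.50 + inland to port 232.37 + export clearance 106.47 + origin terminal 714.25 + freight 8437.90 + insurance 104.42 + destination terminal 1005.00 = 134987.91
Buyer's account: duty 585.62 = 585.62

Seller: GBP 134987.91; buyer: GBP 585.62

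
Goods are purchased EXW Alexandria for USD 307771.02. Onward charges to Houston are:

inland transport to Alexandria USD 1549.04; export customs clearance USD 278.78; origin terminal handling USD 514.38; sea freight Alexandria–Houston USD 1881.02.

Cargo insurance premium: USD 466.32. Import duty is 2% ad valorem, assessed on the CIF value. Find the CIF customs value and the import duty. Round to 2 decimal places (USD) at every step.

CIF value: USD 312460.56; import duty: USD 6249.21

CIF = EXW price + pre-shipment costs + freight + insurance
CIF = 307771.02 + 1549.04 + 278.78 + 514.38 + 1881.02 + 466.32 = 312460.56
Import duty = 312460.56 × 2% = 6249.21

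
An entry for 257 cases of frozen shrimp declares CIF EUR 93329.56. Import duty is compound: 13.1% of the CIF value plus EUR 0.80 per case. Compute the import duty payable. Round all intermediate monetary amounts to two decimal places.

Import duty: EUR 12431.77

Ad valorem component: 93329.56 × 13.1% = 12226.17
Specific component: 257 × 0.80 = 205.60
Import duty = 12226.17 + 205.60 = 12431.77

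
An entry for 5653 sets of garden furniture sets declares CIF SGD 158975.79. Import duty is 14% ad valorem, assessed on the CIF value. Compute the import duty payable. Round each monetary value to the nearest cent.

Import duty: SGD 22256.61

Import duty = 158975.79 × 14% = 22256.61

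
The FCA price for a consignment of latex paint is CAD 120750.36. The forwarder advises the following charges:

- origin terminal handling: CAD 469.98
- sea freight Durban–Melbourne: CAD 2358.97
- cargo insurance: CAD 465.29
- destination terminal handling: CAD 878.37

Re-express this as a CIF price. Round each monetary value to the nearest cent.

CIF price: CAD 124044.60

Not relevant to the conversion: destination terminal — on the buyer under both terms; not part of either seller's price.
From FCA to CIF, the seller additionally bears: origin terminal, freight, insurance.
CIF price = 120750.36 + 469.98 + 2358.97 + 465.29 = 124044.60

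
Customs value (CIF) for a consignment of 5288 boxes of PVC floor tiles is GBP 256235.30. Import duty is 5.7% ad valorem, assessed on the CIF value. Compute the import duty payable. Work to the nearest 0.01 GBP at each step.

Import duty = 256235.30 × 5.7% = 14605.41

Import duty: GBP 14605.41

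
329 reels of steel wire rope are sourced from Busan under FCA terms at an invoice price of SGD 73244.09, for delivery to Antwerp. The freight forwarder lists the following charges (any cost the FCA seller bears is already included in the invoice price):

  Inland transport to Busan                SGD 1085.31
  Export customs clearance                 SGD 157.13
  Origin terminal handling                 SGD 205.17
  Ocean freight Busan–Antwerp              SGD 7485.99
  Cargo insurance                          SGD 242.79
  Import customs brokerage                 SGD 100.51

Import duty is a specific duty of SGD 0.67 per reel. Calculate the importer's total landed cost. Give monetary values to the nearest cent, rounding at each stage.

Total landed cost: SGD 81498.98

FCA: the seller delivers export-cleared goods to the carrier; the buyer bears costs from that point.
Already in the invoice (seller's account under FCA): inland to port, export clearance — exclude.
CIF value = FCA price + origin terminal + freight + insurance = 73244.09 + 205.17 + 7485.99 + 242.79 = 81178.04
Import duty = 329 × 0.67 = 220.43
Buyer bears: origin terminal 205.17 + freight 7485.99 + insurance 242.79 + brokerage 100.51 + duty 220.43 = 8254.89
Landed cost = invoice 73244.09 + 8254.89 = 81498.98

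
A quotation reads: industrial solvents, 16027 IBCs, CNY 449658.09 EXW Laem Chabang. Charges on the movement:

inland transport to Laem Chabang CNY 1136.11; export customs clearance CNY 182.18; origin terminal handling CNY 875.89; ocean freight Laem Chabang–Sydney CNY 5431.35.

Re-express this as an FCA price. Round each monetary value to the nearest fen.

Not relevant to the conversion: origin terminal, freight — on the buyer under both terms; not part of either seller's price.
From EXW to FCA, the seller additionally bears: inland to port, export clearance.
FCA price = 449658.09 + 1136.11 + 182.18 = 450976.38

FCA price: CNY 450976.38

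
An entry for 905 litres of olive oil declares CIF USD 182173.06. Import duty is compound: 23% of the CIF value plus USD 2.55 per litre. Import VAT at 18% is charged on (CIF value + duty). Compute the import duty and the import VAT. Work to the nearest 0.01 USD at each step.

Ad valorem component: 182173.06 × 23% = 41899.80
Specific component: 905 × 2.55 = 2307.75
Import duty = 41899.80 + 2307.75 = 44207.55
VAT base = CIF + duty = 182173.06 + 44207.55 = 226380.61
Import VAT = 226380.61 × 18% = 40748.51

Import duty: USD 44207.55; import VAT: USD 40748.51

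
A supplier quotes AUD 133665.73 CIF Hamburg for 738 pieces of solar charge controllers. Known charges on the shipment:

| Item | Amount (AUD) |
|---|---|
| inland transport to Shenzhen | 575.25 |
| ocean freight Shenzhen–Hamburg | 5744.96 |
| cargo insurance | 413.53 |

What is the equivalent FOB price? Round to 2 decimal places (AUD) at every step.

Not relevant to the conversion: inland to port — on the seller under both CIF and FOB; already in the CIF price and stays in the FOB price.
From CIF to FOB, the seller no longer bears: freight, insurance.
FOB price = 133665.73 − 5744.96 − 413.53 = 127507.24

FOB price: AUD 127507.24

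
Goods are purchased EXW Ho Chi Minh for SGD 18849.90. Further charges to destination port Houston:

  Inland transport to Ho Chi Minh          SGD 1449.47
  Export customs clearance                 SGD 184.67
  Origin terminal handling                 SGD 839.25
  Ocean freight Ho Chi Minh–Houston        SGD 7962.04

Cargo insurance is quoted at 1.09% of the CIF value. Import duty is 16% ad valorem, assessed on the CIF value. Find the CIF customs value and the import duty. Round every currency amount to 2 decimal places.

Let C be the CIF value. C = EXW price + pre-shipment costs + freight + 1.09% × C
C − 1.09% × C = 18849.90 + 1449.47 + 184.67 + 839.25 + 7962.04
0.9891 × C = 29285.33
C = 29285.33 / 0.9891 = 29608.06
Insurance premium = 1.09% × 29608.06 = 322.73
Import duty = 29608.06 × 16% = 4737.29

CIF value: SGD 29608.06; import duty: SGD 4737.29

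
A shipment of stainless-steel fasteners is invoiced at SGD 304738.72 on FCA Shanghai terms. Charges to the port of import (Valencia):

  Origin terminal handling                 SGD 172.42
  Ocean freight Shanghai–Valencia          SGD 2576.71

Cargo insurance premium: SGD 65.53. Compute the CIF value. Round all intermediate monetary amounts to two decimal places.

CIF = FCA price + pre-shipment costs + freight + insurance
CIF = 304738.72 + 172.42 + 2576.71 + 65.53 = 307553.38

CIF value: SGD 307553.38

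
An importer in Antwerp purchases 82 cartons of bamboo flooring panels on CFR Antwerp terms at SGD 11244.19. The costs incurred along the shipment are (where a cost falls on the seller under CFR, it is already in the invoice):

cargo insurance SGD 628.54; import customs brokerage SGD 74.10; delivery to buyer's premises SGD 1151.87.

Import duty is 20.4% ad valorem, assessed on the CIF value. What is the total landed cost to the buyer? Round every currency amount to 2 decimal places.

CFR: the seller pays costs through ocean freight to the destination port, but not insurance.
CIF value = CFR price + insurance = 11244.19 + 628.54 = 11872.73
Import duty = 11872.73 × 20.4% = 2422.04
Buyer bears: insurance 628.54 + brokerage 74.10 + delivery 1151.87 + duty 2422.04 = 4276.55
Landed cost = invoice 11244.19 + 4276.55 = 15520.74

Total landed cost: SGD 15520.74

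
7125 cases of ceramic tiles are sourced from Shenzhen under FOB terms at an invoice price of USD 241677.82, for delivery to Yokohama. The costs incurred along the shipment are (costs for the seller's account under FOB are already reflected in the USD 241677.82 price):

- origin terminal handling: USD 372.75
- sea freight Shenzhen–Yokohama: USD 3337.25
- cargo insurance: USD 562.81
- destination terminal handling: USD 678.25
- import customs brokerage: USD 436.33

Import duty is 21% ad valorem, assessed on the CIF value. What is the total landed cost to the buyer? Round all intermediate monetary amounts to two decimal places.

Total landed cost: USD 298263.81

FOB: the seller bears costs until goods are on board at the origin port; the buyer bears freight, insurance and all costs thereafter.
Already in the invoice (seller's account under FOB): origin terminal — exclude.
CIF value = FOB price + freight + insurance = 241677.82 + 3337.25 + 562.81 = 245577.88
Import duty = 245577.88 × 21% = 51571.35
Buyer bears: freight 3337.25 + insurance 562.81 + destination terminal 678.25 + brokerage 436.33 + duty 51571.35 = 56585.99
Landed cost = invoice 241677.82 + 56585.99 = 298263.81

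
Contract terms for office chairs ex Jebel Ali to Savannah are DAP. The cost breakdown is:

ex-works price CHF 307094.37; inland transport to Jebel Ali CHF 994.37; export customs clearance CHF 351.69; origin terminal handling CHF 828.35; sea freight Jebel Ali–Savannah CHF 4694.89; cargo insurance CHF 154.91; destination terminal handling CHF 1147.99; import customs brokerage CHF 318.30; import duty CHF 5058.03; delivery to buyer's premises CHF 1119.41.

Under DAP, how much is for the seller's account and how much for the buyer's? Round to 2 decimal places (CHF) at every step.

Seller: CHF 316385.98; buyer: CHF 5376.33

DAP: the seller bears all costs to the named destination except import duty and clearance.
Seller's account: goods 307094.37 + inland to port 994.37 + export clearance 351.69 + origin terminal 828.35 + freight 4694.89 + insurance 154.91 + destination terminal 1147.99 + delivery 1119.41 = 316385.98
Buyer's account: brokerage 318.30 + duty 5058.03 = 5376.33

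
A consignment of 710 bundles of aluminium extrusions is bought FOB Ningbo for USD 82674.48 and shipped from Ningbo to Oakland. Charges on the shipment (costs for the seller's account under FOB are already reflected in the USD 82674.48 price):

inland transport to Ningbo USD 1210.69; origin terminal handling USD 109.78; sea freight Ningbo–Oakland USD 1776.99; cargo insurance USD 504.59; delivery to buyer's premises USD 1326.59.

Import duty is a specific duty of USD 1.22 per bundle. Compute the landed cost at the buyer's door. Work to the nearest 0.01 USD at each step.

FOB: the seller bears costs until goods are on board at the origin port; the buyer bears freight, insurance and all costs thereafter.
Already in the invoice (seller's account under FOB): inland to port, origin terminal — exclude.
CIF value = FOB price + freight + insurance = 82674.48 + 1776.99 + 504.59 = 84956.06
Import duty = 710 × 1.22 = 866.20
Buyer bears: freight 1776.99 + insurance 504.59 + delivery 1326.59 + duty 866.20 = 4474.37
Landed cost = invoice 82674.48 + 4474.37 = 87148.85

Total landed cost: USD 87148.85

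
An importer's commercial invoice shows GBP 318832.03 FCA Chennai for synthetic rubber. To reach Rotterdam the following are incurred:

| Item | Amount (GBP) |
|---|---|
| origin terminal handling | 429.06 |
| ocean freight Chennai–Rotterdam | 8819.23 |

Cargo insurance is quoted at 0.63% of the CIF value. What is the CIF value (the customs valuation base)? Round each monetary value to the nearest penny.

Let C be the CIF value. C = FCA price + pre-shipment costs + freight + 0.63% × C
C − 0.63% × C = 318832.03 + 429.06 + 8819.23
0.9937 × C = 328080.32
C = 328080.32 / 0.9937 = 330160.33
Insurance premium = 0.63% × 330160.33 = 2080.01

CIF value: GBP 330160.33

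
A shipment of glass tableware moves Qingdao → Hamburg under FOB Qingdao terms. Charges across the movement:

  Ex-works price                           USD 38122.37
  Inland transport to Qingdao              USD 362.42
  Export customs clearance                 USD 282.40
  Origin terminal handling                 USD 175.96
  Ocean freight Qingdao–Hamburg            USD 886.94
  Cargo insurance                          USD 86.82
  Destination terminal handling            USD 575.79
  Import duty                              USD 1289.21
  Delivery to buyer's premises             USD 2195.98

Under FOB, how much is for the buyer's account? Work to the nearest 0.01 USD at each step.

Buyer's account: USD 5034.74

FOB: the seller bears costs until goods are on board at the origin port; the buyer bears freight, insurance and all costs thereafter.
Seller's account: goods 38122.37 + inland to port 362.42 + export clearance 282.40 + origin terminal 175.96 = 38943.15
Buyer's account: freight 886.94 + insurance 86.82 + destination terminal 575.79 + duty 1289.21 + delivery 2195.98 = 5034.74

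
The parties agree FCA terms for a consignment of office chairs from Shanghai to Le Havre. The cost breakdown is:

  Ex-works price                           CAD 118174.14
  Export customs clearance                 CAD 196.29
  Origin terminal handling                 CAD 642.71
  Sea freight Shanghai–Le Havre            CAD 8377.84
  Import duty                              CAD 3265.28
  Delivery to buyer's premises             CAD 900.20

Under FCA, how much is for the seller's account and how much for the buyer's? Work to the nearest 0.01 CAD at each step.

FCA: the seller delivers export-cleared goods to the carrier; the buyer bears costs from that point.
Seller's account: goods 118174.14 + export clearance 196.29 = 118370.43
Buyer's account: origin terminal 642.71 + freight 8377.84 + duty 3265.28 + delivery 900.20 = 13186.03

Seller: CAD 118370.43; buyer: CAD 13186.03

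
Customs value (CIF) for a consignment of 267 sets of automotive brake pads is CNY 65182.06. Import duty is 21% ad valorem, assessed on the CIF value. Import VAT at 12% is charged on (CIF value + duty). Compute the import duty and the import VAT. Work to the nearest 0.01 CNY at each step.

Import duty = 65182.06 × 21% = 13688.23
VAT base = CIF + duty = 65182.06 + 13688.23 = 78870.29
Import VAT = 78870.29 × 12% = 9464.43

Import duty: CNY 13688.23; import VAT: CNY 9464.43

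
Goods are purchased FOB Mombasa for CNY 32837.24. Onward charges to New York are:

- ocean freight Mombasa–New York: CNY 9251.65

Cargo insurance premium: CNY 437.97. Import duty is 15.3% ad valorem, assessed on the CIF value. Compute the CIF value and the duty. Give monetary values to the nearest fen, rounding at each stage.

CIF = FOB price + freight + insurance
CIF = 32837.24 + 9251.65 + 437.97 = 42526.86
Import duty = 42526.86 × 15.3% = 6506.61

CIF value: CNY 42526.86; import duty: CNY 6506.61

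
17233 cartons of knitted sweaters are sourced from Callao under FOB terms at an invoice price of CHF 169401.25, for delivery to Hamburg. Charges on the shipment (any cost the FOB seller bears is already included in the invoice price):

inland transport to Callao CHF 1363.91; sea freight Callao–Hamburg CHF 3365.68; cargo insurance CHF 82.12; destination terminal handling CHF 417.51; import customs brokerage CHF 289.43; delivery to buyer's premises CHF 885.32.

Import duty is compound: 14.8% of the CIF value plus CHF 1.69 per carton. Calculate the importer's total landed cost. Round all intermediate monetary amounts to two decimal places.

Total landed cost: CHF 229146.74

FOB: the seller bears costs until goods are on board at the origin port; the buyer bears freight, insurance and all costs thereafter.
Already in the invoice (seller's account under FOB): inland to port — exclude.
CIF value = FOB price + freight + insurance = 169401.25 + 3365.68 + 82.12 = 172849.05
Ad valorem component: 172849.05 × 14.8% = 25581.66
Specific component: 17233 × 1.69 = 29123.77
Import duty = 25581.66 + 29123.77 = 54705.43
Buyer bears: freight 3365.68 + insurance 82.12 + destination terminal 417.51 + brokerage 289.43 + delivery 885.32 + duty 54705.43 = 59745.49
Landed cost = invoice 169401.25 + 59745.49 = 229146.74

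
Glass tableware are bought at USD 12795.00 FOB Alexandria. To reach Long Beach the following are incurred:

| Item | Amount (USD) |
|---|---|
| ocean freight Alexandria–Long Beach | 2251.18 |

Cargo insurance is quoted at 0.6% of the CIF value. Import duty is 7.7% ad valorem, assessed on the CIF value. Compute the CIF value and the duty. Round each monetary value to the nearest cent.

CIF value: USD 15137.00; import duty: USD 1165.55

Let C be the CIF value. C = FOB price + freight + 0.6% × C
C − 0.6% × C = 12795.00 + 2251.18
0.994 × C = 15046.18
C = 15046.18 / 0.994 = 15137.00
Insurance premium = 0.6% × 15137.00 = 90.82
Import duty = 15137.00 × 7.7% = 1165.55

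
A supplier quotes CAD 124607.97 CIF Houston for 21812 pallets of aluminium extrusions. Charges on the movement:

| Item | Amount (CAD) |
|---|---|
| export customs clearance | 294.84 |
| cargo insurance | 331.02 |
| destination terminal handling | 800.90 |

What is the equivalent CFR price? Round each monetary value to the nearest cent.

CFR price: CAD 124276.95

Not relevant to the conversion: export clearance — on the seller under both CIF and CFR; already in the CIF price and stays in the CFR price. destination terminal — on the buyer under both terms; not part of either seller's price.
From CIF to CFR, the seller no longer bears: insurance.
CFR price = 124607.97 − 331.02 = 124276.95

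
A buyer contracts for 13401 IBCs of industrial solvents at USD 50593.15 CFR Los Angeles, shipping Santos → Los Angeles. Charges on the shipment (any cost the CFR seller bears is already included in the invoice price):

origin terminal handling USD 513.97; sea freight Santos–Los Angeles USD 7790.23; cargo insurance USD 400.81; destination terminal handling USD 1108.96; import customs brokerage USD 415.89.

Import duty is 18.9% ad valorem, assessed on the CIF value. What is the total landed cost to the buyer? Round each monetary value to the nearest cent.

Total landed cost: USD 62156.67

CFR: the seller pays costs through ocean freight to the destination port, but not insurance.
Already in the invoice (seller's account under CFR): origin terminal, freight — exclude.
CIF value = CFR price + insurance = 50593.15 + 400.81 = 50993.96
Import duty = 50993.96 × 18.9% = 9637.86
Buyer bears: insurance 400.81 + destination terminal 1108.96 + brokerage 415.89 + duty 9637.86 = 11563.52
Landed cost = invoice 50593.15 + 11563.52 = 62156.67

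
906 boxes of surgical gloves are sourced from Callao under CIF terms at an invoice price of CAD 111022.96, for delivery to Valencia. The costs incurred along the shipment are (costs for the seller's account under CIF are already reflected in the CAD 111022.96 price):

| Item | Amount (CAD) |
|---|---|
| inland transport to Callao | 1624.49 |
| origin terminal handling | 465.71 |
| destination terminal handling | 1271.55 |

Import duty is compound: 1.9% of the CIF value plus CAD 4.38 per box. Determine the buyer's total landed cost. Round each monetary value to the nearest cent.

CIF: the seller pays costs through ocean freight and marine insurance to the destination port.
Already in the invoice (seller's account under CIF): inland to port, origin terminal — exclude.
The CIF price already equals the CIF value: 111022.96
Ad valorem component: 111022.96 × 1.9% = 2109.44
Specific component: 906 × 4.38 = 3968.28
Import duty = 2109.44 + 3968.28 = 6077.72
Buyer bears: destination terminal 1271.55 + duty 6077.72 = 7349.27
Landed cost = invoice 111022.96 + 7349.27 = 118372.23

Total landed cost: CAD 118372.23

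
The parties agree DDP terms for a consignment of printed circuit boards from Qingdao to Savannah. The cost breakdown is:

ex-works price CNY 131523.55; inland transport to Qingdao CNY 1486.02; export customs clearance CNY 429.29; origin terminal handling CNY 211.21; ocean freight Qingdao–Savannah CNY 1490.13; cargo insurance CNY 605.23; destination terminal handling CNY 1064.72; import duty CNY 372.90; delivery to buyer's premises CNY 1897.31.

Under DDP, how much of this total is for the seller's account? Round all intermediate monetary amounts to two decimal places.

DDP: the seller bears all costs including import duty.
Seller's account: goods 131523.55 + inland to port 1486.02 + export clearance 429.29 + origin terminal 211.21 + freight 1490.13 + insurance 605.23 + destination terminal 1064.72 + duty 372.90 + delivery 1897.31 = 139080.36
Buyer's account: 0.00

Seller's account: CNY 139080.36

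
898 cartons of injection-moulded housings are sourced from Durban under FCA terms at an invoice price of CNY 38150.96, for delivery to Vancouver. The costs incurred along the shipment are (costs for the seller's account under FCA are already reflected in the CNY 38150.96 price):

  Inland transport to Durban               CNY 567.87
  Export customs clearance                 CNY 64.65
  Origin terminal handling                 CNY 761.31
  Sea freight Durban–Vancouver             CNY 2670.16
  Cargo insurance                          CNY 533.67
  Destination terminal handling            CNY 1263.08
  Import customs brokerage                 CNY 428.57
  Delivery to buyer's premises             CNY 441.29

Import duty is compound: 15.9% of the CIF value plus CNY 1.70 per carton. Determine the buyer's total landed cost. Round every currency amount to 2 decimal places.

FCA: the seller delivers export-cleared goods to the carrier; the buyer bears costs from that point.
Already in the invoice (seller's account under FCA): inland to port, export clearance — exclude.
CIF value = FCA price + origin terminal + freight + insurance = 38150.96 + 761.31 + 2670.16 + 533.67 = 42116.10
Ad valorem component: 42116.10 × 15.9% = 6696.46
Specific component: 898 × 1.70 = 1526.60
Import duty = 6696.46 + 1526.60 = 8223.06
Buyer bears: origin terminal 761.31 + freight 2670.16 + insurance 533.67 + destination terminal 1263.08 + brokerage 428.57 + delivery 441.29 + duty 8223.06 = 14321.14
Landed cost = invoice 38150.96 + 14321.14 = 52472.10

Total landed cost: CNY 52472.10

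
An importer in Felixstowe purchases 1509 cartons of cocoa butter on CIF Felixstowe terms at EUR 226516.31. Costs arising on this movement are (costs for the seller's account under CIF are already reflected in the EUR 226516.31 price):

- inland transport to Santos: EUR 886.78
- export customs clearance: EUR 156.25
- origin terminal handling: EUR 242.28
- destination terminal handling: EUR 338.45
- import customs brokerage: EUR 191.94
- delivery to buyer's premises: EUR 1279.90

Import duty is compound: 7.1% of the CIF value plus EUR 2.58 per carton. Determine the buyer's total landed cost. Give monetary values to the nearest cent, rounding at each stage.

Total landed cost: EUR 248302.48

CIF: the seller pays costs through ocean freight and marine insurance to the destination port.
Already in the invoice (seller's account under CIF): inland to port, export clearance, origin terminal — exclude.
The CIF price already equals the CIF value: 226516.31
Ad valorem component: 226516.31 × 7.1% = 16082.66
Specific component: 1509 × 2.58 = 3893.22
Import duty = 16082.66 + 3893.22 = 19975.88
Buyer bears: destination terminal 338.45 + brokerage 191.94 + delivery 1279.90 + duty 19975.88 = 21786.17
Landed cost = invoice 226516.31 + 21786.17 = 248302.48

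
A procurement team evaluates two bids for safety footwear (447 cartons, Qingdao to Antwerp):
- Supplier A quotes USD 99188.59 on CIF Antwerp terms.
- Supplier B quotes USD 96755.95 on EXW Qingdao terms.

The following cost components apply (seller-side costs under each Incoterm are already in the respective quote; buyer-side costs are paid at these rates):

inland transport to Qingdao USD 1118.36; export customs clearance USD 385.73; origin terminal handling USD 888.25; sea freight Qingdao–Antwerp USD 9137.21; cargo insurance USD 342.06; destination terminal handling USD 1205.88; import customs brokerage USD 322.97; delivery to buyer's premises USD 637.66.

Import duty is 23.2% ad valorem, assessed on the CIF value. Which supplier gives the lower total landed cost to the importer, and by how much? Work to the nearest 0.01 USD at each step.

Supplier A is cheaper by USD 11628.81

Supplier A (CIF):
The CIF price already equals the CIF value: 99188.59
Import duty = 99188.59 × 23.2% = 23011.75
Buyer bears (A): 1205.88 + 322.97 + 637.66 = 2166.51
Landed cost (A) = invoice 99188.59 + 2166.51 + duty 23011.75 = 124366.85
Supplier B (EXW):
CIF value = EXW price + inland to port + export clearance + origin terminal + freight + insurance = 96755.95 + 1118.36 + 385.73 + 888.25 + 9137.21 + 342.06 = 108627.56
Import duty = 108627.56 × 23.2% = 25201.59
Buyer bears (B): 1118.36 + 385.73 + 888.25 + 9137.21 + 342.06 + 1205.88 + 322.97 + 637.66 = 14038.12
Landed cost (B) = invoice 96755.95 + 14038.12 + duty 25201.59 = 135995.66
Difference = |124366.85 − 135995.66| = 11628.81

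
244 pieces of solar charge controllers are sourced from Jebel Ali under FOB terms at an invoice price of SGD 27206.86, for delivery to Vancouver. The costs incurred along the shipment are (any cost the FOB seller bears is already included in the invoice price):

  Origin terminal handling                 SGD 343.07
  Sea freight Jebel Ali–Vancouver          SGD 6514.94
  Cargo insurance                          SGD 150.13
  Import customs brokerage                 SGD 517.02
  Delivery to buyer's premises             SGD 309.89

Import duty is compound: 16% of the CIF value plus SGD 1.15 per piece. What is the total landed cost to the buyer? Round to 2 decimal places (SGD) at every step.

FOB: the seller bears costs until goods are on board at the origin port; the buyer bears freight, insurance and all costs thereafter.
Already in the invoice (seller's account under FOB): origin terminal — exclude.
CIF value = FOB price + freight + insurance = 27206.86 + 6514.94 + 150.13 = 33871.93
Ad valorem component: 33871.93 × 16% = 5419.51
Specific component: 244 × 1.15 = 280.60
Import duty = 5419.51 + 280.60 = 5700.11
Buyer bears: freight 6514.94 + insurance 150.13 + brokerage 517.02 + delivery 309.89 + duty 5700.11 = 13192.09
Landed cost = invoice 27206.86 + 13192.09 = 40398.95

Total landed cost: SGD 40398.95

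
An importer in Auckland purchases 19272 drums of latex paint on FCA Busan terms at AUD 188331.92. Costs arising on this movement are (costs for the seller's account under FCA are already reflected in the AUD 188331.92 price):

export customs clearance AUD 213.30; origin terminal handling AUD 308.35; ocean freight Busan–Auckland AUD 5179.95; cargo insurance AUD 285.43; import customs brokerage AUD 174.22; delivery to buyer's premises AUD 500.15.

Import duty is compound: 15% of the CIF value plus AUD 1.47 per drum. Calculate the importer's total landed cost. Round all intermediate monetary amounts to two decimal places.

Total landed cost: AUD 252225.71

FCA: the seller delivers export-cleared goods to the carrier; the buyer bears costs from that point.
Already in the invoice (seller's account under FCA): export clearance — exclude.
CIF value = FCA price + origin terminal + freight + insurance = 188331.92 + 308.35 + 5179.95 + 285.43 = 194105.65
Ad valorem component: 194105.65 × 15% = 29115.85
Specific component: 19272 × 1.47 = 28329.84
Import duty = 29115.85 + 28329.84 = 57445.69
Buyer bears: origin terminal 308.35 + freight 5179.95 + insurance 285.43 + brokerage 174.22 + delivery 500.15 + duty 57445.69 = 63893.79
Landed cost = invoice 188331.92 + 63893.79 = 252225.71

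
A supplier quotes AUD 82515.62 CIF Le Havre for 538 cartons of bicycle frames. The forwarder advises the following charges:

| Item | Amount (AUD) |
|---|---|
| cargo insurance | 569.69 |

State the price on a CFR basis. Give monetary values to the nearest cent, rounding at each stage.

From CIF to CFR, the seller no longer bears: insurance.
CFR price = 82515.62 − 569.69 = 81945.93

CFR price: AUD 81945.93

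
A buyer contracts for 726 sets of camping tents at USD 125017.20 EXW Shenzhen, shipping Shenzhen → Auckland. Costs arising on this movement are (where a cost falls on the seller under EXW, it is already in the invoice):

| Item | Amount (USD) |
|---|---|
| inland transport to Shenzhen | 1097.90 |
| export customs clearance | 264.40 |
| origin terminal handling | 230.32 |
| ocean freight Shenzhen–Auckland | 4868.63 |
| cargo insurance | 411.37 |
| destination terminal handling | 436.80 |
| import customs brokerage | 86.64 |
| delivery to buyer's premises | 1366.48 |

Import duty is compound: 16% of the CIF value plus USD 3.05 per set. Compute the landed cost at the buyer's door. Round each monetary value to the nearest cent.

Total landed cost: USD 157096.41

EXW: the seller makes goods available at their premises; the buyer bears all onward costs.
CIF value = EXW price + inland to port + export clearance + origin terminal + freight + insurance = 125017.20 + 1097.90 + 264.40 + 230.32 + 4868.63 + 411.37 = 131889.82
Ad valorem component: 131889.82 × 16% = 21102.37
Specific component: 726 × 3.05 = 2214.30
Import duty = 21102.37 + 2214.30 = 23316.67
Buyer bears: inland to port 1097.90 + export clearance 264.40 + origin terminal 230.32 + freight 4868.63 + insurance 411.37 + destination terminal 436.80 + brokerage 86.64 + delivery 1366.48 + duty 23316.67 = 32079.21
Landed cost = invoice 125017.20 + 32079.21 = 157096.41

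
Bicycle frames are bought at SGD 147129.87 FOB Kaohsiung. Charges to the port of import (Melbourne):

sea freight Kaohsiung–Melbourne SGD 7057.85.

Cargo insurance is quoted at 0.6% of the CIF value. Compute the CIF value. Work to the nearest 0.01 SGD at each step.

Let C be the CIF value. C = FOB price + freight + 0.6% × C
C − 0.6% × C = 147129.87 + 7057.85
0.994 × C = 154187.72
C = 154187.72 / 0.994 = 155118.43
Insurance premium = 0.6% × 155118.43 = 930.71

CIF value: SGD 155118.43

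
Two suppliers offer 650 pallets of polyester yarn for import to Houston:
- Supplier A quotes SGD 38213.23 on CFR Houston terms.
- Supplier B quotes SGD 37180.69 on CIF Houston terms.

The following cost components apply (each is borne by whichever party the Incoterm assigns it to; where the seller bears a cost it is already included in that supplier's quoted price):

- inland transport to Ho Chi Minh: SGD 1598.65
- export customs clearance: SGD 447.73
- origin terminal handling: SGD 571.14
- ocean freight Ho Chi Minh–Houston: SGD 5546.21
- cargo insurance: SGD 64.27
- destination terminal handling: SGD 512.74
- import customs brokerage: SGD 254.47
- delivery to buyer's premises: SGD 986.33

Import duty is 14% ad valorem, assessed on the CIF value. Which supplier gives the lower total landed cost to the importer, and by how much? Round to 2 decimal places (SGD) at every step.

Supplier B is cheaper by SGD 1250.36

Supplier A (CFR):
CIF value = CFR price + insurance = 38213.23 + 64.27 = 38277.50
Import duty = 38277.50 × 14% = 5358.85
Buyer bears (A): 64.27 + 512.74 + 254.47 + 986.33 = 1817.81
Landed cost (A) = invoice 38213.23 + 1817.81 + duty 5358.85 = 45389.89
Supplier B (CIF):
The CIF price already equals the CIF value: 37180.69
Import duty = 37180.69 × 14% = 5205.30
Buyer bears (B): 512.74 + 254.47 + 986.33 = 1753.54
Landed cost (B) = invoice 37180.69 + 1753.54 + duty 5205.30 = 44139.53
Difference = |45389.89 − 44139.53| = 1250.36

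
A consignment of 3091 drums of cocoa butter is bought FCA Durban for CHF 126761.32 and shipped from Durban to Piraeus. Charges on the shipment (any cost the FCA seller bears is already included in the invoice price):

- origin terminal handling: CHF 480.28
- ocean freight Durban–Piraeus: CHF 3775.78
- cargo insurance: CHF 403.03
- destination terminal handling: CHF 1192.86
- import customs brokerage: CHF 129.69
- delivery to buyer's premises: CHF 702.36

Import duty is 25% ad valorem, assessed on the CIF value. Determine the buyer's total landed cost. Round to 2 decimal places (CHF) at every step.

FCA: the seller delivers export-cleared goods to the carrier; the buyer bears costs from that point.
CIF value = FCA price + origin terminal + freight + insurance = 126761.32 + 480.28 + 3775.78 + 403.03 = 131420.41
Import duty = 131420.41 × 25% = 32855.10
Buyer bears: origin terminal 480.28 + freight 3775.78 + insurance 403.03 + destination terminal 1192.86 + brokerage 129.69 + delivery 702.36 + duty 32855.10 = 39539.10
Landed cost = invoice 126761.32 + 39539.10 = 166300.42

Total landed cost: CHF 166300.42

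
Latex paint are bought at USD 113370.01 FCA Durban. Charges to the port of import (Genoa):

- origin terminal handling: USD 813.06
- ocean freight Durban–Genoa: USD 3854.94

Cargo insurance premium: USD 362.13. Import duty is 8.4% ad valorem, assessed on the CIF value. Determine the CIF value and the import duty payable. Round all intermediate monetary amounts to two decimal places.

CIF value: USD 118400.14; import duty: USD 9945.61

CIF = FCA price + pre-shipment costs + freight + insurance
CIF = 113370.01 + 813.06 + 3854.94 + 362.13 = 118400.14
Import duty = 118400.14 × 8.4% = 9945.61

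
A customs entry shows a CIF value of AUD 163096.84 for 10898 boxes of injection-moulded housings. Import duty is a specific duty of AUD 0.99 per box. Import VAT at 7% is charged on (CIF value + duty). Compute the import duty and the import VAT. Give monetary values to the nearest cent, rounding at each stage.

Import duty = 10898 × 0.99 = 10789.02
VAT base = CIF + duty = 163096.84 + 10789.02 = 173885.86
Import VAT = 173885.86 × 7% = 12172.01

Import duty: AUD 10789.02; import VAT: AUD 12172.01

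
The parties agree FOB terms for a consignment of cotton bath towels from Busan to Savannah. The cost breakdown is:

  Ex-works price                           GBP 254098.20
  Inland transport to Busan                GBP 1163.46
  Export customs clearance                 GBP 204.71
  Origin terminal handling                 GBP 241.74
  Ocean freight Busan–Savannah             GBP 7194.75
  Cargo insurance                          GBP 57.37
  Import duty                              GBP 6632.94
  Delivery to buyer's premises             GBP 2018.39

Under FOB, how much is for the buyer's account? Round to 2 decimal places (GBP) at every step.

FOB: the seller bears costs until goods are on board at the origin port; the buyer bears freight, insurance and all costs thereafter.
Seller's account: goods 254098.20 + inland to port 1163.46 + export clearance 204.71 + origin terminal 241.74 = 255708.11
Buyer's account: freight 7194.75 + insurance 57.37 + duty 6632.94 + delivery 2018.39 = 15903.45

Buyer's account: GBP 15903.45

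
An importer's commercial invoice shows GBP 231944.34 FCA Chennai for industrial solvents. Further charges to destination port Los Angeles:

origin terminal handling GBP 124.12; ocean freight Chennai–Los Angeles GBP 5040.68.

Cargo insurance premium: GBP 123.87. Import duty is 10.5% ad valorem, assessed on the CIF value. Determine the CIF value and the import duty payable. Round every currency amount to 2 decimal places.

CIF value: GBP 237233.01; import duty: GBP 24909.47

CIF = FCA price + pre-shipment costs + freight + insurance
CIF = 231944.34 + 124.12 + 5040.68 + 123.87 = 237233.01
Import duty = 237233.01 × 10.5% = 24909.47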